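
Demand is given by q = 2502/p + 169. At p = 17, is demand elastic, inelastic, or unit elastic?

At p = 17, q = 316.1765.
dq/dp = −2502/p² = −8.6574.
Point elasticity E = (dq/dp)·(p/q) = -8.6574 × 17/316.1765 ≈ -0.465.
|E| ≈ 0.465 < 1, so demand is inelastic.

inelastic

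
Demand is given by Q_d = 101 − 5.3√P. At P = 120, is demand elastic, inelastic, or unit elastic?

At P = 120, Q_d = 42.9414.
dQ_d/dP = −5.3/(2√P) = −5.3/(2·10.9545).
Point elasticity E = (dQ_d/dP)·(P/Q_d) = -0.2419 × 120/42.9414 ≈ -0.676.
|E| ≈ 0.676 < 1, so demand is inelastic.

inelastic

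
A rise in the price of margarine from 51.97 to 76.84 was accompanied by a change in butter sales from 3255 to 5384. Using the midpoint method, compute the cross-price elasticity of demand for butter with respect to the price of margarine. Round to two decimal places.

1.28

%ΔQ_x = (5384 − 3255)/[(3255+5384)/2] = 2129/4319.5 ≈ 0.4929.
%ΔP_y = (76.84 − 51.97)/[(51.97+76.84)/2] ≈ 0.3862.
E_xy = 0.4929/0.3862 ≈ 1.28.
E_xy > 0, so butter and margarine are substitutes.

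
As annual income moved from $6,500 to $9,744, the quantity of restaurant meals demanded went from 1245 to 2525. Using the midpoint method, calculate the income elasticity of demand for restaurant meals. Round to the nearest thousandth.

%ΔQ = (2525 − 1245)/[(1245+2525)/2] = 1280/1885 ≈ 0.6790.
%ΔI = (9,744 − 6,500)/[(6,500+9,744)/2] = 3244/8122 ≈ 0.3994.
E_I = %ΔQ/%ΔI ≈ 1.700.
E_I > 1: normal good (luxury).

1.700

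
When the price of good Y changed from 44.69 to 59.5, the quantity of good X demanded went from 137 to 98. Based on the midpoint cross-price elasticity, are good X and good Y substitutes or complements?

%ΔQ_x = (98 − 137)/[(137+98)/2] = -39/117.5 ≈ -0.3319.
%ΔP_y = (59.5 − 44.69)/[(44.69+59.5)/2] ≈ 0.2843.
E_xy = -0.3319/0.2843 ≈ -1.168.
E_xy < 0, so the goods are complements.

complements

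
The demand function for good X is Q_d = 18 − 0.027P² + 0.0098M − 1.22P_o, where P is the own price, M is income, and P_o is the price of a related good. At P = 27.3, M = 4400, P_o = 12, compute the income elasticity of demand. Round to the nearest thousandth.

Evaluating quantity at (P, M, P_o) gives Q_d = 18 − 0.027(27.3)² + 0.0098(4400) − 1.22(12) = 18 − 20.1228 + 43.12 − 14.64 = 26.3572.
∂Q_d/∂M = +0.0098, so E_I = 0.0098·(4400/26.3572) ≈ 1.636.
E_I > 1: normal good (luxury).

1.636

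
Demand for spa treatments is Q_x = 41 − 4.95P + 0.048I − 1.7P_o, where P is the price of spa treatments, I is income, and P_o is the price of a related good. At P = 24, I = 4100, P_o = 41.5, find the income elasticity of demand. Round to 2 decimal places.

4.06

Substituting, Q_x = 41 − 4.95(24) + 0.048(4100) − 1.7(41.5) = 41 − 118.8 + 196.8 − 70.55 = 48.45.
∂Q_x/∂I = +0.048, so E_I = 0.048·(4100/48.45) ≈ 4.06.
E_I > 1: normal good (luxury).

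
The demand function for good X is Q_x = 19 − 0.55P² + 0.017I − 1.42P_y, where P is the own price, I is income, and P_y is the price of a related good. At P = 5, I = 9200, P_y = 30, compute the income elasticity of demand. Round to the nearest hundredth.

Evaluating quantity at (P, I, P_y) gives Q_x = 19 − 0.55(5)² + 0.017(9200) − 1.42(30) = 19 − 13.75 + 156.4 − 42.6 = 119.05.
∂Q_x/∂I = +0.017, so E_I = 0.017·(9200/119.05) ≈ 1.31.
E_I > 1: normal good (luxury).

1.31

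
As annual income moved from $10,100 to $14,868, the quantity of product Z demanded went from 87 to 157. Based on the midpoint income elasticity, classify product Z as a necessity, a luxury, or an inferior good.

luxury

%ΔQ = (157 − 87)/[(87+157)/2] = 70/122 ≈ 0.5738.
%ΔY = (14,868 − 10,100)/[(10,100+14,868)/2] = 4768/12484 ≈ 0.3819.
E_I = %ΔQ/%ΔY ≈ 1.502.
E_I > 1: normal good (luxury).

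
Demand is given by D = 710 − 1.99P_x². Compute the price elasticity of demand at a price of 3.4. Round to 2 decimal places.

At P_x = 3.4, D = 686.9956.
dD/dP_x = −2·1.99·P_x = −13.532.
Point elasticity E = (dD/dP_x)·(P_x/D) = -13.532 × 3.4/686.9956 ≈ -0.07.
|E| < 1, so demand is inelastic at this price.

-0.07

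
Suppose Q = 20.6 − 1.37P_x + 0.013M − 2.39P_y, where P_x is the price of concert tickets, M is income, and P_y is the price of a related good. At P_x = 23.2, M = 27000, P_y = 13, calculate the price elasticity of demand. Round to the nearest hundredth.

-0.10

Substituting, Q = 20.6 − 1.37(23.2) + 0.013(27000) − 2.39(13) = 20.6 − 31.784 + 351 − 31.07 = 308.746.
∂Q/∂P_x = −1.37, so E_p = (−1.37)·(23.2/308.746) ≈ -0.10.
|E_p| < 1: demand is inelastic.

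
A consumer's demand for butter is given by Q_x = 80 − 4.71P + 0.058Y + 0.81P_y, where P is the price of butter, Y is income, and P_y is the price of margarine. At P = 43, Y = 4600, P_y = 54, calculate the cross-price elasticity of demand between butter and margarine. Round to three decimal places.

First evaluate Q_x: 80 − 4.71(43) + 0.058(4600) + 0.81(54) = 80 − 202.53 + 266.8 + 43.74 = 188.01.
∂Q_x/∂P_y = +0.81, so E_xy = 0.81·(54/188.01) ≈ 0.233.
E_xy > 0: the goods are substitutes.

0.233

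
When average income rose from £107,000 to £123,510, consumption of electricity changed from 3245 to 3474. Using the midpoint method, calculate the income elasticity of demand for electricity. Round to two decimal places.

0.48

%ΔQ = (3474 − 3245)/[(3245+3474)/2] = 229/3359.5 ≈ 0.0682.
%ΔI = (123,510 − 107,000)/[(107,000+123,510)/2] = 16510/115255 ≈ 0.1432.
E_I = %ΔQ/%ΔI ≈ 0.48.
E_I ∈ (0,1): normal good (necessity).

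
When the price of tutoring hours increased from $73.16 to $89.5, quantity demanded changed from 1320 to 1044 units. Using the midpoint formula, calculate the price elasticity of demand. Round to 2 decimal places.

-1.16

%Δq = (1044 − 1320)/[(1320 + 1044)/2] = -276/1182 ≈ -0.2335.
%ΔP = (89.5 − 73.16)/[(73.16 + 89.5)/2] = 16.34/81.33 ≈ 0.2009.
Arc elasticity E = %Δq/%ΔP ≈ -0.2335/0.2009 ≈ -1.16.
|E| > 1: demand is elastic over this range.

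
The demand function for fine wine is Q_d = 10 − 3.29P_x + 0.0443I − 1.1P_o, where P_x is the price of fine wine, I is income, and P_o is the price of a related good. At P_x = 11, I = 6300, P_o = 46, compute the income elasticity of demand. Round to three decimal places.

Substituting, Q_d = 10 − 3.29(11) + 0.0443(6300) − 1.1(46) = 10 − 36.19 + 279.09 − 50.6 = 202.3.
∂Q_d/∂I = +0.0443, so E_I = 0.0443·(6300/202.3) ≈ 1.380.
E_I > 1: normal good (luxury).

1.380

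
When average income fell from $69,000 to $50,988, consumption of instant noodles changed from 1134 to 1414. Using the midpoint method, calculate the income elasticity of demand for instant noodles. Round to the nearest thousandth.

%ΔQ = (1414 − 1134)/[(1134+1414)/2] = 280/1274 ≈ 0.2198.
%ΔI = (50,988 − 69,000)/[(69,000+50,988)/2] = -18012/59994 ≈ -0.3002.
E_I = %ΔQ/%ΔI ≈ -0.732.
E_I < 0: inferior good.

-0.732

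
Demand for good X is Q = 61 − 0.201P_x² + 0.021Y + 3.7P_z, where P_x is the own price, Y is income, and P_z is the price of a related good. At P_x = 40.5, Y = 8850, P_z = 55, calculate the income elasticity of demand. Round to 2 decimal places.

Substituting, Q = 61 − 0.201(40.5)² + 0.021(8850) + 3.7(55) = 61 − 329.6903 + 185.85 + 203.5 = 120.6598.
∂Q/∂Y = +0.021, so E_I = 0.021·(8850/120.6598) ≈ 1.54.
E_I > 1: normal good (luxury).

1.54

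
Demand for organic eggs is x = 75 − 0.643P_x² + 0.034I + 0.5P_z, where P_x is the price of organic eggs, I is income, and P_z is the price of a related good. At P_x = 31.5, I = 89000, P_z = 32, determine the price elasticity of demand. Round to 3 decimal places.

-0.515

First evaluate x: 75 − 0.643(31.5)² + 0.034(89000) + 0.5(32) = 75 − 638.0168 + 3026 + 16 = 2478.9833.
∂x/∂P_x = −2·0.643·P_x = -40.509, so E_p = -40.509·(31.5/2478.9833) ≈ -0.515.
|E_p| < 1: demand is inelastic.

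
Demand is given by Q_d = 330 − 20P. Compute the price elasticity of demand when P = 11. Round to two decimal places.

At P = 11, Q_d = 110.
dQ_d/dP = −20.
Point elasticity E = (dQ_d/dP)·(P/Q_d) = -20 × 11/110 ≈ -2.00.
|E| > 1, so demand is elastic at this price.

-2.00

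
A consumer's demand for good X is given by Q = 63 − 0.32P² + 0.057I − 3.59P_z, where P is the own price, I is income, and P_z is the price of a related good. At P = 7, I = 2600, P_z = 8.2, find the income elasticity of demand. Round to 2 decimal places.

0.89

Substituting, Q = 63 − 0.32(7)² + 0.057(2600) − 3.59(8.2) = 63 − 15.68 + 148.2 − 29.438 = 166.082.
∂Q/∂I = +0.057, so E_I = 0.057·(2600/166.082) ≈ 0.89.
E_I ∈ (0,1): normal good (necessity).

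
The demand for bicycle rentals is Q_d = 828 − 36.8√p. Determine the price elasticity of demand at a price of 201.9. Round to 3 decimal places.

At p = 201.9, Q_d = 305.1032.
dQ_d/dp = −36.8/(2√p) = −36.8/(2·14.2092).
Point elasticity E = (dQ_d/dp)·(p/Q_d) = -1.2949 × 201.9/305.1032 ≈ -0.857.
|E| < 1, so demand is inelastic at this price.

-0.857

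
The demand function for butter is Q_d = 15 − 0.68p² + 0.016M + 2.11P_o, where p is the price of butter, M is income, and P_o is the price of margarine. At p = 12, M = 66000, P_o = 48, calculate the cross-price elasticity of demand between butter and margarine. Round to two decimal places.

First evaluate Q_d: 15 − 0.68(12)² + 0.016(66000) + 2.11(48) = 15 − 97.92 + 1056 + 101.28 = 1074.36.
∂Q_d/∂P_o = +2.11, so E_xy = 2.11·(48/1074.36) ≈ 0.09.
E_xy > 0: the goods are substitutes.

0.09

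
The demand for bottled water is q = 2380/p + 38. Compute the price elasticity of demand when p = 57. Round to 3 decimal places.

-0.524

At p = 57, q = 79.7544.
dq/dp = −2380/p² = −0.7325.
Point elasticity E = (dq/dp)·(p/q) = -0.7325 × 57/79.7544 ≈ -0.524.
|E| < 1, so demand is inelastic at this price.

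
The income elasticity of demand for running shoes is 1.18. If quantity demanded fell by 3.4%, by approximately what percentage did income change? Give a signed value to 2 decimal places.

%ΔQ ≈ E × %ΔI ⇒ %ΔI = %ΔQ / E = (-3.4%)/(1.18) ≈ -2.88%.

-2.88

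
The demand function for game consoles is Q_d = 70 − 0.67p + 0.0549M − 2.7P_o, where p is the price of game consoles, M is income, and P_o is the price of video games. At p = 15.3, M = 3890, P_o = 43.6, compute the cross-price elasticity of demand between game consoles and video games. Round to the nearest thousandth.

Substituting, Q_d = 70 − 0.67(15.3) + 0.0549(3890) − 2.7(43.6) = 70 − 10.251 + 213.561 − 117.72 = 155.59.
∂Q_d/∂P_o = −2.7, so E_xy = -2.7·(43.6/155.59) ≈ -0.757.
E_xy < 0: the goods are complements.

-0.757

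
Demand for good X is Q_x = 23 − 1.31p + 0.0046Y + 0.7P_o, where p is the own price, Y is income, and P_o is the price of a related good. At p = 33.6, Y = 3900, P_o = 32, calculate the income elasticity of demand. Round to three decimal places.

At the given point, Q_x = 23 − 1.31(33.6) + 0.0046(3900) + 0.7(32) = 23 − 44.016 + 17.94 + 22.4 = 19.324.
∂Q_x/∂Y = +0.0046, so E_I = 0.0046·(3900/19.324) ≈ 0.928.
E_I ∈ (0,1): normal good (necessity).

0.928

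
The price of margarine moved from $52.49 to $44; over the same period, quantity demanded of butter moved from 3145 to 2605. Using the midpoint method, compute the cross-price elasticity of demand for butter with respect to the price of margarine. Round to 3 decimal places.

1.067

%ΔQ_x = (2605 − 3145)/[(3145+2605)/2] = -540/2875 ≈ -0.1878.
%ΔP_y = (44 − 52.49)/[(52.49+44)/2] ≈ -0.1760.
E_xy = -0.1878/-0.1760 ≈ 1.067.
E_xy > 0, so butter and margarine are substitutes.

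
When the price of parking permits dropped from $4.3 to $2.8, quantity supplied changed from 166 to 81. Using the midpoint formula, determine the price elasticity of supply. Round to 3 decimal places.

%Δq = (81 − 166)/[(166 + 81)/2] = -85/123.5 ≈ -0.6883.
%ΔP = (2.8 − 4.3)/[(4.3 + 2.8)/2] = -1.5/3.55 ≈ -0.4225.
Arc elasticity E = %Δq/%ΔP ≈ -0.6883/-0.4225 ≈ 1.629.
|E| > 1: supply is elastic over this range.

1.629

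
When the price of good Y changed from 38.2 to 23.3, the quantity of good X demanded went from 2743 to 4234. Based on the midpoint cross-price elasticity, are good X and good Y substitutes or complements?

complements

%ΔQ_x = (4234 − 2743)/[(2743+4234)/2] = 1491/3488.5 ≈ 0.4274.
%ΔP_y = (23.3 − 38.2)/[(38.2+23.3)/2] ≈ -0.4846.
E_xy = 0.4274/-0.4846 ≈ -0.882.
E_xy < 0, so the goods are complements.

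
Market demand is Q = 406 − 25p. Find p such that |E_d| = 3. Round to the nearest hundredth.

Set −bp/(a − bp) = −3 ⇒ bp = 3(a − bp) ⇒ bp(1+3) = 3·a.
p = 3·406/(25·4) = 12.18.

12.18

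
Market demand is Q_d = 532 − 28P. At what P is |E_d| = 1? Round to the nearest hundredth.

9.50

For linear demand Q_d = a − bP, E = −bP/(a − bP). |E| = 1 ⇒ bP = a − bP ⇒ P = a/(2b).
P = 532/(2·28) = 9.50.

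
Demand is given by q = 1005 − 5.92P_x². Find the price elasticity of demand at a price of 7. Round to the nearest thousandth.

At P_x = 7, q = 714.92.
dq/dP_x = −2·5.92·P_x = −82.88.
Point elasticity E = (dq/dP_x)·(P_x/q) = -82.88 × 7/714.92 ≈ -0.812.
|E| < 1, so demand is inelastic at this price.

-0.812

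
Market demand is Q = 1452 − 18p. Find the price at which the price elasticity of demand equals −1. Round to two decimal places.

40.33

For linear demand Q = a − bp, E = −bp/(a − bp). |E| = 1 ⇒ bp = a − bp ⇒ p = a/(2b).
p = 1452/(2·18) ≈ 40.33.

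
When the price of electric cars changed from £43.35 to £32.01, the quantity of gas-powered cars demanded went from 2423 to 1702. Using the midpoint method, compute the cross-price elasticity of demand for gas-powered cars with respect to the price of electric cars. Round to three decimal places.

%ΔQ_x = (1702 − 2423)/[(2423+1702)/2] = -721/2062.5 ≈ -0.3496.
%ΔP_y = (32.01 − 43.35)/[(43.35+32.01)/2] ≈ -0.3010.
E_xy = -0.3496/-0.3010 ≈ 1.162.
E_xy > 0, so gas-powered cars and electric cars are substitutes.

1.162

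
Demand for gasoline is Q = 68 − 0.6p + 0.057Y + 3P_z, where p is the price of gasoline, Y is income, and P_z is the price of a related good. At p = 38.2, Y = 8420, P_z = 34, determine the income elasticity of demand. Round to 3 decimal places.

Substituting, Q = 68 − 0.6(38.2) + 0.057(8420) + 3(34) = 68 − 22.92 + 479.94 + 102 = 627.02.
∂Q/∂Y = +0.057, so E_I = 0.057·(8420/627.02) ≈ 0.765.
E_I ∈ (0,1): normal good (necessity).

0.765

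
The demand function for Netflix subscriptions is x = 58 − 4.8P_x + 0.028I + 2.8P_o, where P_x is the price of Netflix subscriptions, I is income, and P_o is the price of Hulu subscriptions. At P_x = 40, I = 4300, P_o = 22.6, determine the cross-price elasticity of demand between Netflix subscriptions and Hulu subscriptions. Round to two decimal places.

1.27

Evaluating quantity at (P_x, I, P_o) gives x = 58 − 4.8(40) + 0.028(4300) + 2.8(22.6) = 58 − 192 + 120.4 + 63.28 = 49.68.
∂x/∂P_o = +2.8, so E_xy = 2.8·(22.6/49.68) ≈ 1.27.
E_xy > 0: the goods are substitutes.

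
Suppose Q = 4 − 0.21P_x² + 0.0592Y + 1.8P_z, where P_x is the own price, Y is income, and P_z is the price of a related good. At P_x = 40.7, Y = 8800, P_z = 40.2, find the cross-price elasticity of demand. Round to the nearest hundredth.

0.29

Evaluating quantity at (P_x, Y, P_z) gives Q = 4 − 0.21(40.7)² + 0.0592(8800) + 1.8(40.2) = 4 − 347.8629 + 520.96 + 72.36 = 249.4571.
∂Q/∂P_z = +1.8, so E_xy = 1.8·(40.2/249.4571) ≈ 0.29.
E_xy > 0: the goods are substitutes.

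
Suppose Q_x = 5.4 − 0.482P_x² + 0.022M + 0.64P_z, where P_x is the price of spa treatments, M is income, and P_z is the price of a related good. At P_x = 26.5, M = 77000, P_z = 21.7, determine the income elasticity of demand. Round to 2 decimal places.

Substituting, Q_x = 5.4 − 0.482(26.5)² + 0.022(77000) + 0.64(21.7) = 5.4 − 338.4845 + 1694 + 13.888 = 1374.8035.
∂Q_x/∂M = +0.022, so E_I = 0.022·(77000/1374.8035) ≈ 1.23.
E_I > 1: normal good (luxury).

1.23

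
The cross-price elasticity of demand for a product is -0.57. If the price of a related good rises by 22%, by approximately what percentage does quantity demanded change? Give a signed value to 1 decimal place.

-12.5

%ΔQ ≈ E × %ΔP_y = (-0.57) × (22%) ≈ -12.5%.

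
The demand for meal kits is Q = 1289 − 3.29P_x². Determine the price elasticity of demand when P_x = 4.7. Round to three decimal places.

At P_x = 4.7, Q = 1216.3239.
dQ/dP_x = −2·3.29·P_x = −30.926.
Point elasticity E = (dQ/dP_x)·(P_x/Q) = -30.926 × 4.7/1216.3239 ≈ -0.120.
|E| < 1, so demand is inelastic at this price.

-0.120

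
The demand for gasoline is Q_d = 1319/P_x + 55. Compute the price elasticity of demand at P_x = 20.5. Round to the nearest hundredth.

-0.54

At P_x = 20.5, Q_d = 119.3415.
dQ_d/dP_x = −1319/P_x² = −3.1386.
Point elasticity E = (dQ_d/dP_x)·(P_x/Q_d) = -3.1386 × 20.5/119.3415 ≈ -0.54.
|E| < 1, so demand is inelastic at this price.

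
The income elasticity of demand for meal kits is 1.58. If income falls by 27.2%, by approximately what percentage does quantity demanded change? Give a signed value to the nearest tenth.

%ΔQ ≈ E × %ΔI = (1.58) × (-27.2%) ≈ -43.0%.

-43.0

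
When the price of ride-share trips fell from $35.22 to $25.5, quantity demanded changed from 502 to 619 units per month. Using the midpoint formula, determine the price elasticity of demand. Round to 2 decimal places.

-0.65

%ΔQ = (619 − 502)/[(502 + 619)/2] = 117/560.5 ≈ 0.2087.
%ΔP = (25.5 − 35.22)/[(35.22 + 25.5)/2] = -9.72/30.36 ≈ -0.3202.
Arc elasticity E = %ΔQ/%ΔP ≈ 0.2087/-0.3202 ≈ -0.65.
|E| < 1: demand is inelastic over this range.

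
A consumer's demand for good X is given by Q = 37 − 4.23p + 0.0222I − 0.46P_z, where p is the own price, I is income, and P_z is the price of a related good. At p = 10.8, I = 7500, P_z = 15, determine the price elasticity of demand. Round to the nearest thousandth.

-0.303

Q = 37 − 4.23(10.8) + 0.0222(7500) − 0.46(15) = 37 − 45.684 + 166.5 − 6.9 = 150.916.
∂Q/∂p = −4.23, so E_p = (−4.23)·(10.8/150.916) ≈ -0.303.
|E_p| < 1: demand is inelastic.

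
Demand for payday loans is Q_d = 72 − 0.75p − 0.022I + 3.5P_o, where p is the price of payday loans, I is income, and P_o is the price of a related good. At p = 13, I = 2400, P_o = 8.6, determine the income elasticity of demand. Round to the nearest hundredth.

-1.34

Q_d = 72 − 0.75(13) − 0.022(2400) + 3.5(8.6) = 72 − 9.75 − 52.8 + 30.1 = 39.55.
∂Q_d/∂I = −0.022, so E_I = -0.022·(2400/39.55) ≈ -1.34.
E_I < 0: inferior good.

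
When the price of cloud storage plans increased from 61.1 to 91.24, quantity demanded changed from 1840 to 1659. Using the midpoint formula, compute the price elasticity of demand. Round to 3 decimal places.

-0.261

%ΔQ = (1659 − 1840)/[(1840 + 1659)/2] = -181/1749.5 ≈ -0.1035.
%Δp = (91.24 − 61.1)/[(61.1 + 91.24)/2] = 30.14/76.17 ≈ 0.3957.
Arc elasticity E = %ΔQ/%Δp ≈ -0.1035/0.3957 ≈ -0.261.
|E| < 1: demand is inelastic over this range.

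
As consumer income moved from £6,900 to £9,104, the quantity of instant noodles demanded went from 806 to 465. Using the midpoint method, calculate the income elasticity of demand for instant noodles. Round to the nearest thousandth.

-1.948

%ΔQ = (465 − 806)/[(806+465)/2] = -341/635.5 ≈ -0.5366.
%ΔM = (9,104 − 6,900)/[(6,900+9,104)/2] = 2204/8002 ≈ 0.2754.
E_I = %ΔQ/%ΔM ≈ -1.948.
E_I < 0: inferior good.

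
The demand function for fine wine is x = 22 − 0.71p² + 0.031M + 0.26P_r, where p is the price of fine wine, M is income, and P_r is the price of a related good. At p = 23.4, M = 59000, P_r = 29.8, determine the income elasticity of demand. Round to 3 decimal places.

x = 22 − 0.71(23.4)² + 0.031(59000) + 0.26(29.8) = 22 − 388.7676 + 1829 + 7.748 = 1469.9804.
∂x/∂M = +0.031, so E_I = 0.031·(59000/1469.9804) ≈ 1.244.
E_I > 1: normal good (luxury).

1.244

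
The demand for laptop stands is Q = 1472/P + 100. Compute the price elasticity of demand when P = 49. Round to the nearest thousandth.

At P = 49, Q = 130.0408.
dQ/dP = −1472/P² = −0.6131.
Point elasticity E = (dQ/dP)·(P/Q) = -0.6131 × 49/130.0408 ≈ -0.231.
|E| < 1, so demand is inelastic at this price.

-0.231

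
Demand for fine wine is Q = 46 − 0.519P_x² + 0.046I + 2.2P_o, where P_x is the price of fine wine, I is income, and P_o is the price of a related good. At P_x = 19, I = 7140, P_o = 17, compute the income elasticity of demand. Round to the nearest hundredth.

1.46

First evaluate Q: 46 − 0.519(19)² + 0.046(7140) + 2.2(17) = 46 − 187.359 + 328.44 + 37.4 = 224.481.
∂Q/∂I = +0.046, so E_I = 0.046·(7140/224.481) ≈ 1.46.
E_I > 1: normal good (luxury).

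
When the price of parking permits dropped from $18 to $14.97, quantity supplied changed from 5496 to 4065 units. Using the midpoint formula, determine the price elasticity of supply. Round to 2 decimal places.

%ΔQ = (4065 − 5496)/[(5496 + 4065)/2] = -1431/4780.5 ≈ -0.2993.
%ΔP = (14.97 − 18)/[(18 + 14.97)/2] = -3.03/16.485 ≈ -0.1838.
Arc elasticity E = %ΔQ/%ΔP ≈ -0.2993/-0.1838 ≈ 1.63.
|E| > 1: supply is elastic over this range.

1.63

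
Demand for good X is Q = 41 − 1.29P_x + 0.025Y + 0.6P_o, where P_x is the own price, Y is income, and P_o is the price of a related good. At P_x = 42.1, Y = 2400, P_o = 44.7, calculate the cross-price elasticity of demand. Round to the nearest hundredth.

Evaluating quantity at (P_x, Y, P_o) gives Q = 41 − 1.29(42.1) + 0.025(2400) + 0.6(44.7) = 41 − 54.309 + 60 + 26.82 = 73.511.
∂Q/∂P_o = +0.6, so E_xy = 0.6·(44.7/73.511) ≈ 0.36.
E_xy > 0: the goods are substitutes.

0.36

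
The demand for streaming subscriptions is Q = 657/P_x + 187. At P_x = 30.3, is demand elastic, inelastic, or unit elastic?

At P_x = 30.3, Q = 208.6832.
dQ/dP_x = −657/P_x² = −0.7156.
Point elasticity E = (dQ/dP_x)·(P_x/Q) = -0.7156 × 30.3/208.6832 ≈ -0.104.
|E| ≈ 0.104 < 1, so demand is inelastic.

inelastic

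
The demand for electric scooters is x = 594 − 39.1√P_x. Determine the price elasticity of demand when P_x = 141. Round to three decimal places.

-1.790

At P_x = 141, x = 129.7132.
dx/dP_x = −39.1/(2√P_x) = −39.1/(2·11.8743).
Point elasticity E = (dx/dP_x)·(P_x/x) = -1.6464 × 141/129.7132 ≈ -1.790.
|E| > 1, so demand is elastic at this price.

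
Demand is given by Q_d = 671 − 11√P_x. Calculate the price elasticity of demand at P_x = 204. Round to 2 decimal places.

-0.15

At P_x = 204, Q_d = 513.8886.
dQ_d/dP_x = −11/(2√P_x) = −11/(2·14.2829).
Point elasticity E = (dQ_d/dP_x)·(P_x/Q_d) = -0.3851 × 204/513.8886 ≈ -0.15.
|E| < 1, so demand is inelastic at this price.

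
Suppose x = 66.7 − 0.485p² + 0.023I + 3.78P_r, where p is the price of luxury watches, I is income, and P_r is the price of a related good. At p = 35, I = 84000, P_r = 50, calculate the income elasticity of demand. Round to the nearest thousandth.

First evaluate x: 66.7 − 0.485(35)² + 0.023(84000) + 3.78(50) = 66.7 − 594.125 + 1932 + 189 = 1593.575.
∂x/∂I = +0.023, so E_I = 0.023·(84000/1593.575) ≈ 1.212.
E_I > 1: normal good (luxury).

1.212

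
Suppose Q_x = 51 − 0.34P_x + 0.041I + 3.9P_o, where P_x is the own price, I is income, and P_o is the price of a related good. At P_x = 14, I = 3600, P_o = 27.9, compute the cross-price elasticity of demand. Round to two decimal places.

0.36

Substituting, Q_x = 51 − 0.34(14) + 0.041(3600) + 3.9(27.9) = 51 − 4.76 + 147.6 + 108.81 = 302.65.
∂Q_x/∂P_o = +3.9, so E_xy = 3.9·(27.9/302.65) ≈ 0.36.
E_xy > 0: the goods are substitutes.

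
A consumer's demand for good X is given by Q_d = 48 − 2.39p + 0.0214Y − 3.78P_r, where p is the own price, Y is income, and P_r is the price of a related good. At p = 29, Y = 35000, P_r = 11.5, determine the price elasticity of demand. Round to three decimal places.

-0.101

Q_d = 48 − 2.39(29) + 0.0214(35000) − 3.78(11.5) = 48 − 69.31 + 749 − 43.47 = 684.22.
∂Q_d/∂p = −2.39, so E_p = (−2.39)·(29/684.22) ≈ -0.101.
|E_p| < 1: demand is inelastic.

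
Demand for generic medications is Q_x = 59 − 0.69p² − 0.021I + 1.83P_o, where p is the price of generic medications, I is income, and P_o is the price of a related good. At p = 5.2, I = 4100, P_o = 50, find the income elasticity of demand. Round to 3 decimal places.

-1.882

First evaluate Q_x: 59 − 0.69(5.2)² − 0.021(4100) + 1.83(50) = 59 − 18.6576 − 86.1 + 91.5 = 45.7424.
∂Q_x/∂I = −0.021, so E_I = -0.021·(4100/45.7424) ≈ -1.882.
E_I < 0: inferior good.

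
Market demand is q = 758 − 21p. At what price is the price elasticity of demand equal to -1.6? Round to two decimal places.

22.21

Set −bp/(a − bp) = −1.6 ⇒ bp = 1.6(a − bp) ⇒ bp(1+1.6) = 1.6·a.
p = 1.6·758/(21·2.6) ≈ 22.21.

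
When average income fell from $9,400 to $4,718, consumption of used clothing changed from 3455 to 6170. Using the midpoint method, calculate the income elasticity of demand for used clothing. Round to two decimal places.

%ΔQ = (6170 − 3455)/[(3455+6170)/2] = 2715/4812.5 ≈ 0.5642.
%ΔM = (4,718 − 9,400)/[(9,400+4,718)/2] = -4682/7059 ≈ -0.6633.
E_I = %ΔQ/%ΔM ≈ -0.85.
E_I < 0: inferior good.

-0.85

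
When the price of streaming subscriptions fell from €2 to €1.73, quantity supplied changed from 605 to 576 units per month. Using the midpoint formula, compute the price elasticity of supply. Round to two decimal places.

0.34

%ΔQ = (576 − 605)/[(605 + 576)/2] = -29/590.5 ≈ -0.0491.
%Δp = (1.73 − 2)/[(2 + 1.73)/2] = -0.27/1.865 ≈ -0.1448.
Arc elasticity E = %ΔQ/%Δp ≈ -0.0491/-0.1448 ≈ 0.34.
|E| < 1: supply is inelastic over this range.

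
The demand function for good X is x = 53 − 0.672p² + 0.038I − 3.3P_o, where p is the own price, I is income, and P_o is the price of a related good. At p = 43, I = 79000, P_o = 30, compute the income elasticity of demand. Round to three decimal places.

At the given point, x = 53 − 0.672(43)² + 0.038(79000) − 3.3(30) = 53 − 1242.528 + 3002 − 99 = 1713.472.
∂x/∂I = +0.038, so E_I = 0.038·(79000/1713.472) ≈ 1.752.
E_I > 1: normal good (luxury).

1.752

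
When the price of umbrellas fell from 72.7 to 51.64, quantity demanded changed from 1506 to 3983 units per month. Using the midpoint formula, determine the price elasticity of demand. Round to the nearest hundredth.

%Δq = (3983 − 1506)/[(1506 + 3983)/2] = 2477/2744.5 ≈ 0.9025.
%Δp = (51.64 − 72.7)/[(72.7 + 51.64)/2] = -21.06/62.17 ≈ -0.3387.
Arc elasticity E = %Δq/%Δp ≈ 0.9025/-0.3387 ≈ -2.66.
|E| > 1: demand is elastic over this range.

-2.66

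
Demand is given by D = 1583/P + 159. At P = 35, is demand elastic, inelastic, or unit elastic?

inelastic

At P = 35, D = 204.2286.
dD/dP = −1583/P² = −1.2922.
Point elasticity E = (dD/dP)·(P/D) = -1.2922 × 35/204.2286 ≈ -0.221.
|E| ≈ 0.221 < 1, so demand is inelastic.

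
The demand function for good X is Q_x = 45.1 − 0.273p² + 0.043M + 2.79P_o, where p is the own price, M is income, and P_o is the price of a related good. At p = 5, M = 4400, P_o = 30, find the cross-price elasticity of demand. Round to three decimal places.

0.269

At the given point, Q_x = 45.1 − 0.273(5)² + 0.043(4400) + 2.79(30) = 45.1 − 6.825 + 189.2 + 83.7 = 311.175.
∂Q_x/∂P_o = +2.79, so E_xy = 2.79·(30/311.175) ≈ 0.269.
E_xy > 0: the goods are substitutes.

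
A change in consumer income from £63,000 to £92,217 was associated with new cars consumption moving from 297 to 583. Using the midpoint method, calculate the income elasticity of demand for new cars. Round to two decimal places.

1.73

%ΔQ = (583 − 297)/[(297+583)/2] = 286/440 ≈ 0.6500.
%ΔI = (92,217 − 63,000)/[(63,000+92,217)/2] = 29217/77608.5 ≈ 0.3765.
E_I = %ΔQ/%ΔI ≈ 1.73.
E_I > 1: normal good (luxury).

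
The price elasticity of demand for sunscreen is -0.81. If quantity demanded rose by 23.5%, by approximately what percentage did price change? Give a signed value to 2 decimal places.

-29.01

%ΔQ ≈ E × %ΔP ⇒ %ΔP = %ΔQ / E = (23.5%)/(-0.81) ≈ -29.01%.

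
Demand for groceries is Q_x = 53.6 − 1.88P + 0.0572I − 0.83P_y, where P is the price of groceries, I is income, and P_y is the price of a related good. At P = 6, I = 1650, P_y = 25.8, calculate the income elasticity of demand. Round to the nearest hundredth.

0.82

Substituting, Q_x = 53.6 − 1.88(6) + 0.0572(1650) − 0.83(25.8) = 53.6 − 11.28 + 94.38 − 21.414 = 115.286.
∂Q_x/∂I = +0.0572, so E_I = 0.0572·(1650/115.286) ≈ 0.82.
E_I ∈ (0,1): normal good (necessity).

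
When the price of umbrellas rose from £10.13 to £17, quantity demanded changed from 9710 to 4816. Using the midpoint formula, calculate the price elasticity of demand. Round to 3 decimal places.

-1.330

%Δq = (4816 − 9710)/[(9710 + 4816)/2] = -4894/7263 ≈ -0.6738.
%Δp = (17 − 10.13)/[(10.13 + 17)/2] = 6.87/13.565 ≈ 0.5065.
Arc elasticity E = %Δq/%Δp ≈ -0.6738/0.5065 ≈ -1.330.
|E| > 1: demand is elastic over this range.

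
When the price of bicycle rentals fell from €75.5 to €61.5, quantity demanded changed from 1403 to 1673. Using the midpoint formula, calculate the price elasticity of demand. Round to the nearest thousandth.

%ΔQ = (1673 − 1403)/[(1403 + 1673)/2] = 270/1538 ≈ 0.1756.
%ΔP = (61.5 − 75.5)/[(75.5 + 61.5)/2] = -14/68.5 ≈ -0.2044.
Arc elasticity E = %ΔQ/%ΔP ≈ 0.1756/-0.2044 ≈ -0.859.
|E| < 1: demand is inelastic over this range.

-0.859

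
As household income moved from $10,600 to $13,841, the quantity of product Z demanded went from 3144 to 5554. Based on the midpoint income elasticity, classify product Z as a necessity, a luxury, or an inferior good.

luxury

%ΔQ = (5554 − 3144)/[(3144+5554)/2] = 2410/4349 ≈ 0.5542.
%ΔY = (13,841 − 10,600)/[(10,600+13,841)/2] = 3241/12220.5 ≈ 0.2652.
E_I = %ΔQ/%ΔY ≈ 2.089.
E_I > 1: normal good (luxury).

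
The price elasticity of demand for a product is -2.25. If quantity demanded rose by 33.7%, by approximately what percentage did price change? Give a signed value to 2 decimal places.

%ΔQ ≈ E × %ΔP ⇒ %ΔP = %ΔQ / E = (33.7%)/(-2.25) ≈ -14.98%.

-14.98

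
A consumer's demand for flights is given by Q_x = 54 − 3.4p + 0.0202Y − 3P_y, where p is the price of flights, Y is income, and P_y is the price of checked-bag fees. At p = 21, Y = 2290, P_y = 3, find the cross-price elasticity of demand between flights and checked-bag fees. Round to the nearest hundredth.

Q_x = 54 − 3.4(21) + 0.0202(2290) − 3(3) = 54 − 71.4 + 46.258 − 9 = 19.858.
∂Q_x/∂P_y = −3, so E_xy = -3·(3/19.858) ≈ -0.45.
E_xy < 0: the goods are complements.

-0.45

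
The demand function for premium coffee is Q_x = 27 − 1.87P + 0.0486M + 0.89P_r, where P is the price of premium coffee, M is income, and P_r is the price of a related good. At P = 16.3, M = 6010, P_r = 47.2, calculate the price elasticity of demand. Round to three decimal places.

-0.092

Evaluating quantity at (P, M, P_r) gives Q_x = 27 − 1.87(16.3) + 0.0486(6010) + 0.89(47.2) = 27 − 30.481 + 292.086 + 42.008 = 330.613.
∂Q_x/∂P = −1.87, so E_p = (−1.87)·(16.3/330.613) ≈ -0.092.
|E_p| < 1: demand is inelastic.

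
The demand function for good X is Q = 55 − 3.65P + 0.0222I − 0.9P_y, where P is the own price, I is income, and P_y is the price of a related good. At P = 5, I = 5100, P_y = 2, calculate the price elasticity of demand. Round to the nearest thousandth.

-0.123

Substituting, Q = 55 − 3.65(5) + 0.0222(5100) − 0.9(2) = 55 − 18.25 + 113.22 − 1.8 = 148.17.
∂Q/∂P = −3.65, so E_p = (−3.65)·(5/148.17) ≈ -0.123.
|E_p| < 1: demand is inelastic.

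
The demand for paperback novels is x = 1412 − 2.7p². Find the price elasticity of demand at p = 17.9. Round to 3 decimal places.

-3.164

At p = 17.9, x = 546.893.
dx/dp = −2·2.7·p = −96.66.
Point elasticity E = (dx/dp)·(p/x) = -96.66 × 17.9/546.893 ≈ -3.164.
|E| > 1, so demand is elastic at this price.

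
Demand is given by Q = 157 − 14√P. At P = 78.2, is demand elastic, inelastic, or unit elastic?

At P = 78.2, Q = 33.1969.
dQ/dP = −14/(2√P) = −14/(2·8.8431).
Point elasticity E = (dQ/dP)·(P/Q) = -0.7916 × 78.2/33.1969 ≈ -1.865.
|E| ≈ 1.865 > 1, so demand is elastic.

elastic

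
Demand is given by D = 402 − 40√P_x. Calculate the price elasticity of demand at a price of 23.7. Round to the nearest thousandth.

-0.470

At P_x = 23.7, D = 207.2694.
dD/dP_x = −40/(2√P_x) = −40/(2·4.8683).
Point elasticity E = (dD/dP_x)·(P_x/D) = -4.1082 × 23.7/207.2694 ≈ -0.470.
|E| < 1, so demand is inelastic at this price.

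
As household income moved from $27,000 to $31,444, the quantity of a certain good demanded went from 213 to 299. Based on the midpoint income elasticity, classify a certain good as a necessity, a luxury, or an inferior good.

%ΔQ = (299 − 213)/[(213+299)/2] = 86/256 ≈ 0.3359.
%ΔI = (31,444 − 27,000)/[(27,000+31,444)/2] = 4444/29222 ≈ 0.1521.
E_I = %ΔQ/%ΔI ≈ 2.209.
E_I > 1: normal good (luxury).

luxury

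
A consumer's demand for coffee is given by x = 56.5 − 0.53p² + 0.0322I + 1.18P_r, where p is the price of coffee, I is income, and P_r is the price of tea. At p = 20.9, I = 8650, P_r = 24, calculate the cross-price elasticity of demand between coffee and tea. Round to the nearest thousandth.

First evaluate x: 56.5 − 0.53(20.9)² + 0.0322(8650) + 1.18(24) = 56.5 − 231.5093 + 278.53 + 28.32 = 131.8407.
∂x/∂P_r = +1.18, so E_xy = 1.18·(24/131.8407) ≈ 0.215.
E_xy > 0: the goods are substitutes.

0.215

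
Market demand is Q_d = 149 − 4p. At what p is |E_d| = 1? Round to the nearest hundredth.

18.63

For linear demand Q_d = a − bp, E = −bp/(a − bp). |E| = 1 ⇒ bp = a − bp ⇒ p = a/(2b).
p = 149/(2·4) ≈ 18.63.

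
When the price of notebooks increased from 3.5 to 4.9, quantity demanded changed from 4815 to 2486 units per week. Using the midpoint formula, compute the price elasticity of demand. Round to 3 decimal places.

%Δq = (2486 − 4815)/[(4815 + 2486)/2] = -2329/3650.5 ≈ -0.6380.
%Δp = (4.9 − 3.5)/[(3.5 + 4.9)/2] = 1.4/4.2 ≈ 0.3333.
Arc elasticity E = %Δq/%Δp ≈ -0.6380/0.3333 ≈ -1.914.
|E| > 1: demand is elastic over this range.

-1.914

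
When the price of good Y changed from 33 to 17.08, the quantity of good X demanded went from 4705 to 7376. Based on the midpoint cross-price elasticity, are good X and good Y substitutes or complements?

complements

%ΔQ_x = (7376 − 4705)/[(4705+7376)/2] = 2671/6040.5 ≈ 0.4422.
%ΔP_y = (17.08 − 33)/[(33+17.08)/2] ≈ -0.6358.
E_xy = 0.4422/-0.6358 ≈ -0.695.
E_xy < 0, so the goods are complements.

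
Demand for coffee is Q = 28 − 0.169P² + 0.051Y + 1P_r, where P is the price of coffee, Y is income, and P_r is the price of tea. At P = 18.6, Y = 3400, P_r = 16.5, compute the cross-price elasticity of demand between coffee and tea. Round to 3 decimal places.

0.103

Substituting, Q = 28 − 0.169(18.6)² + 0.051(3400) + 1(16.5) = 28 − 58.4672 + 173.4 + 16.5 = 159.4328.
∂Q/∂P_r = +1, so E_xy = 1·(16.5/159.4328) ≈ 0.103.
E_xy > 0: the goods are substitutes.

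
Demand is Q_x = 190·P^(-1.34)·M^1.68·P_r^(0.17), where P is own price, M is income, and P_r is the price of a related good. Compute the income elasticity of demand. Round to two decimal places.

1.68

For a Cobb–Douglas (constant-elasticity) form Q_x = A·M^α·…, the elasticity with respect to M equals the exponent α at every point.
Here the exponent on M is 1.68, so the income elasticity of demand is 1.68.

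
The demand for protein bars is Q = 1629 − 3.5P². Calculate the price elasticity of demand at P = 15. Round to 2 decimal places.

-1.87

At P = 15, Q = 841.5.
dQ/dP = −2·3.5·P = −105.
Point elasticity E = (dQ/dP)·(P/Q) = -105 × 15/841.5 ≈ -1.87.
|E| > 1, so demand is elastic at this price.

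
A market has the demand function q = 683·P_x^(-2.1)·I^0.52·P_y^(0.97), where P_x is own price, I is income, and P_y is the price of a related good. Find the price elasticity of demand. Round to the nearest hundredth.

-2.10

For a Cobb–Douglas (constant-elasticity) form q = A·P_x^α·…, the elasticity with respect to P_x equals the exponent α at every point.
Here the exponent on P_x is -2.1, so the price elasticity of demand is -2.10.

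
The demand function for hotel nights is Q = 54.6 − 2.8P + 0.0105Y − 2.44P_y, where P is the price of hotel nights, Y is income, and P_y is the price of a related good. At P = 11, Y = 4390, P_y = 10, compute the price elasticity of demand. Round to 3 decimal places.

At the given point, Q = 54.6 − 2.8(11) + 0.0105(4390) − 2.44(10) = 54.6 − 30.8 + 46.095 − 24.4 = 45.495.
∂Q/∂P = −2.8, so E_p = (−2.8)·(11/45.495) ≈ -0.677.
|E_p| < 1: demand is inelastic.

-0.677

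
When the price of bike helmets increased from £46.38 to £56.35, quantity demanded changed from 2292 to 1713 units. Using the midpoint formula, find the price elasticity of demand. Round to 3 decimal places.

%ΔQ = (1713 − 2292)/[(2292 + 1713)/2] = -579/2002.5 ≈ -0.2891.
%Δp = (56.35 − 46.38)/[(46.38 + 56.35)/2] = 9.97/51.365 ≈ 0.1941.
Arc elasticity E = %ΔQ/%Δp ≈ -0.2891/0.1941 ≈ -1.490.
|E| > 1: demand is elastic over this range.

-1.490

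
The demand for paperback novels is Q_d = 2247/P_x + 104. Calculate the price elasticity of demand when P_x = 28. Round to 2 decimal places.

-0.44

At P_x = 28, Q_d = 184.25.
dQ_d/dP_x = −2247/P_x² = −2.8661.
Point elasticity E = (dQ_d/dP_x)·(P_x/Q_d) = -2.8661 × 28/184.25 ≈ -0.44.
|E| < 1, so demand is inelastic at this price.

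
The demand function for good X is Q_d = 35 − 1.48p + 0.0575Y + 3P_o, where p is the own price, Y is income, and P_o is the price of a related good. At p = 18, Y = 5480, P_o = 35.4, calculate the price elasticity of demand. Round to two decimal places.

-0.06

Evaluating quantity at (p, Y, P_o) gives Q_d = 35 − 1.48(18) + 0.0575(5480) + 3(35.4) = 35 − 26.64 + 315.1 + 106.2 = 429.66.
∂Q_d/∂p = −1.48, so E_p = (−1.48)·(18/429.66) ≈ -0.06.
|E_p| < 1: demand is inelastic.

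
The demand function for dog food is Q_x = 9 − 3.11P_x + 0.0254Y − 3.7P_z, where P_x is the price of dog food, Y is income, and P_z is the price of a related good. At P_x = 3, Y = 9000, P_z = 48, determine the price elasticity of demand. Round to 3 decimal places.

-0.184

At the given point, Q_x = 9 − 3.11(3) + 0.0254(9000) − 3.7(48) = 9 − 9.33 + 228.6 − 177.6 = 50.67.
∂Q_x/∂P_x = −3.11, so E_p = (−3.11)·(3/50.67) ≈ -0.184.
|E_p| < 1: demand is inelastic.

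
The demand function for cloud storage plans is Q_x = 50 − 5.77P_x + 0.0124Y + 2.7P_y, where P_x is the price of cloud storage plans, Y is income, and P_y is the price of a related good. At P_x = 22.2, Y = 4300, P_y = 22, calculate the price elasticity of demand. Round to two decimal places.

Q_x = 50 − 5.77(22.2) + 0.0124(4300) + 2.7(22) = 50 − 128.094 + 53.32 + 59.4 = 34.626.
∂Q_x/∂P_x = −5.77, so E_p = (−5.77)·(22.2/34.626) ≈ -3.70.
|E_p| > 1: demand is elastic.

-3.70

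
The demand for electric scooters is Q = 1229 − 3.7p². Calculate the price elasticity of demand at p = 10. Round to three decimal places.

At p = 10, Q = 859.
dQ/dp = −2·3.7·p = −74.
Point elasticity E = (dQ/dp)·(p/Q) = -74 × 10/859 ≈ -0.861.
|E| < 1, so demand is inelastic at this price.

-0.861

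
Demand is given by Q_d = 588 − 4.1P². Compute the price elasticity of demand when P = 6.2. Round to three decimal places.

-0.732

At P = 6.2, Q_d = 430.396.
dQ_d/dP = −2·4.1·P = −50.84.
Point elasticity E = (dQ_d/dP)·(P/Q_d) = -50.84 × 6.2/430.396 ≈ -0.732.
|E| < 1, so demand is inelastic at this price.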